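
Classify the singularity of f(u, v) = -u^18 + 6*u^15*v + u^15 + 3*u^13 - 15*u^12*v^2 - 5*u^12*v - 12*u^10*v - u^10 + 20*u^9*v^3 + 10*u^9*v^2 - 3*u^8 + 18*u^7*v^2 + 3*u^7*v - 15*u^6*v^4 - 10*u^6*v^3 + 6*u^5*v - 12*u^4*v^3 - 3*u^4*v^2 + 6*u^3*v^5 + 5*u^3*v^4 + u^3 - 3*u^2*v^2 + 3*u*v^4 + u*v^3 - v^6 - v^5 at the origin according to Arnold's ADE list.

The Hessian of f at 0 has rank 0. Corank 2; j^3 = u^3 is a perfect cube, so E-series; the 4-jet and mu = 7 give E_7.

E_{7}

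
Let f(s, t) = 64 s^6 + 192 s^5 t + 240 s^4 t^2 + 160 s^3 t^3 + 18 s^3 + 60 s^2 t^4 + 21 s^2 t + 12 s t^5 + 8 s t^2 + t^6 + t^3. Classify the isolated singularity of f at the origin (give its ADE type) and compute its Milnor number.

Type D7, Milnor number mu = 7.

The Hessian of f at 0 is [[0, 0], [0, 0]] with rank 0, so corank 2. A Groebner basis of the Jacobian ideal J(f) in C{s,t} is {-243*s*t/4 + t^5 - 81*t^2/4, s*t^2 + t^3/3, s^2 + 5*s*t/6 + t^2/6}; counting standard monomials gives mu = 7. Corank 2; j^3 = (2*s + t)*(3*s + t)^2 has shape L^2 M (L != M), so D-series; mu = 7 gives D_7.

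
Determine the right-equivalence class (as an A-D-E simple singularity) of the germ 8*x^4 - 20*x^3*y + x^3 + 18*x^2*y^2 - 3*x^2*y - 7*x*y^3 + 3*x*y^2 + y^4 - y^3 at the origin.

E7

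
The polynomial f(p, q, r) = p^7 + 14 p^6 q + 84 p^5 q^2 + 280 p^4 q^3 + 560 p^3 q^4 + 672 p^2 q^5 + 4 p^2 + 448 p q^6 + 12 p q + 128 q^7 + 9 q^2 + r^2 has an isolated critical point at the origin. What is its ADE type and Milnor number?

Type A_{6}, Milnor number mu = 6.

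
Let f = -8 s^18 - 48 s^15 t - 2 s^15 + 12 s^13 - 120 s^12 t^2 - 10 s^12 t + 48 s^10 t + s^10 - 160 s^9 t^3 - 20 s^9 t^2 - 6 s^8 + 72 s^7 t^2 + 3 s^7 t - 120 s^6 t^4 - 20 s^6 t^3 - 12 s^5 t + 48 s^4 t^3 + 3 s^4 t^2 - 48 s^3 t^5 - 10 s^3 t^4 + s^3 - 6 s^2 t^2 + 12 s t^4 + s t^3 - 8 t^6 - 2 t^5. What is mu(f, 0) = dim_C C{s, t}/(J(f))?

7

The Hessian of f at 0 has rank 0. Corank 2; j^3 = s^3 is a perfect cube, so E-series; the 4-jet and mu = 7 give E_7.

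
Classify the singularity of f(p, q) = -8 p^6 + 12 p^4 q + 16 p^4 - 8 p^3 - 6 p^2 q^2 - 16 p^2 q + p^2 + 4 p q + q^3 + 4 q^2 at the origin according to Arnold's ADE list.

The Hessian of f at 0 has rank 1. Corank 1: A-series; mu = 2 gives A_2.

A_2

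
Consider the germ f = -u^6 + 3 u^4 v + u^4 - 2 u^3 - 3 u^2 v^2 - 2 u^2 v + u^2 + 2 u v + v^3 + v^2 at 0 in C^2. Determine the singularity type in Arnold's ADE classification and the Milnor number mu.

Type A_2, Milnor number mu = 2.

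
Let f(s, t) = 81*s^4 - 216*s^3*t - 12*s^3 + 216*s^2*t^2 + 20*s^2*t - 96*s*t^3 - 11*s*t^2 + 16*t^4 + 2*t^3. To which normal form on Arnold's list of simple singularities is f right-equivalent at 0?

The Hessian of f at 0 has rank 0. Corank 2; j^3 = -(2*s - t)^2*(3*s - 2*t) has shape L^2 M (L != M), so D-series; mu = 5 gives D_5.

D5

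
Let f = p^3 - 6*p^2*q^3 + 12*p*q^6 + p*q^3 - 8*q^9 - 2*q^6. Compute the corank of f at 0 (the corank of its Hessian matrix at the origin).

2

The Hessian at 0 is [[0, 0], [0, 0]] of rank 0; hence corank 2.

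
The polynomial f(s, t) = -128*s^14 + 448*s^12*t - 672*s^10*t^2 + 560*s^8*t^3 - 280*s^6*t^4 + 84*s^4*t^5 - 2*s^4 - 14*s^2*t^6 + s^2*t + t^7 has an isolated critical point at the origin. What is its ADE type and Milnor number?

Type D8, Milnor number mu = 8.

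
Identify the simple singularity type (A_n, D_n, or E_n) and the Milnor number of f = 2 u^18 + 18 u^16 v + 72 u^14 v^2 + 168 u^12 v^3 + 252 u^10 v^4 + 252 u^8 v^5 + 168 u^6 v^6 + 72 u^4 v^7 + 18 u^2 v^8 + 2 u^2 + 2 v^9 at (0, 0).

Type A_{8}, Milnor number mu = 8.

The Hessian of f at 0 has rank 1. Corank 1: A-series; mu = 8 gives A_8.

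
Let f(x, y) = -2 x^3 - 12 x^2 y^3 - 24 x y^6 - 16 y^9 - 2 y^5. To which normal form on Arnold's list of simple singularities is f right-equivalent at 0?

The Hessian of f at 0 is [[0, 0], [0, 0]] with rank 0, so corank 2. A Groebner basis of the Jacobian ideal J(f) in C{x,y} is {x^2/4 + x*y^3, y^4, x^3, x^2*y}; counting standard monomials gives mu = 8. Corank 2; j^3 = -2*x^3 is a perfect cube, so E-series; the 5-jet and mu = 8 give E_8.

E8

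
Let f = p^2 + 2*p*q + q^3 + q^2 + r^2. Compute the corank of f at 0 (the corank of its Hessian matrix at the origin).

1

The Hessian at 0 is [[2, 2, 0], [2, 2, 0], [0, 0, 2]] of rank 2; hence corank 1.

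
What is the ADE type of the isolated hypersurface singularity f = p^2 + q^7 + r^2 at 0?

A_{6}

The Hessian of f at 0 has rank 2. Corank 1: A-series; mu = 6 gives A_6.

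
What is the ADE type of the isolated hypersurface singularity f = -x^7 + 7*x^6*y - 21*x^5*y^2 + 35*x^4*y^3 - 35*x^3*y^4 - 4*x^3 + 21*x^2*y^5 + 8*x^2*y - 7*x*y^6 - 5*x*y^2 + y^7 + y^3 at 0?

The Hessian of f at 0 has rank 0. Corank 2; j^3 = -(x - y)*(2*x - y)^2 has shape L^2 M (L != M), so D-series; mu = 8 gives D_8.

D_{8}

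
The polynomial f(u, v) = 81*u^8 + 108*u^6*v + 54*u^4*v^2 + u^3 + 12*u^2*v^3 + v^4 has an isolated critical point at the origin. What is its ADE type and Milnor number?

Type E6, Milnor number mu = 6.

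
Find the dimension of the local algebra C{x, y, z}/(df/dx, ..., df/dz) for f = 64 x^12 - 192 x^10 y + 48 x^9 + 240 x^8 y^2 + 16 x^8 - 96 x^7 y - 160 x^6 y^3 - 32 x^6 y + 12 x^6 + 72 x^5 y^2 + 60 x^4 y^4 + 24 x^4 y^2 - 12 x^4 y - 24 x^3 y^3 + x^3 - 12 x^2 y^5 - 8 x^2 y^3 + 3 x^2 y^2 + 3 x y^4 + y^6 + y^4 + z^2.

6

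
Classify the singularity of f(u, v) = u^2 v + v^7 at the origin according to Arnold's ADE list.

D8

The Hessian of f at 0 has rank 0. Corank 2; j^3 = u^2*v has shape L^2 M (L != M), so D-series; mu = 8 gives D_8.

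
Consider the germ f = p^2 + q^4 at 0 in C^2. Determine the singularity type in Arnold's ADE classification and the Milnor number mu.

The Hessian of f at 0 has rank 1. Corank 1: A-series; mu = 3 gives A_3.

Type A3, Milnor number mu = 3.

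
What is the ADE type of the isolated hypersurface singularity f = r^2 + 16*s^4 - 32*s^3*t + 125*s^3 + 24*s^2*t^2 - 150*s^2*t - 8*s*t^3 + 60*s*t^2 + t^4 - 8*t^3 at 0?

The Hessian of f at 0 is [[0, 0, 0], [0, 0, 0], [0, 0, 2]] with rank 1, so corank 2. A Groebner basis of the Jacobian ideal J(f) in C{s,t,r} is {t^4, s*t^2 - 13*t^3/30, s^2 - 4*s*t/5 + 4*t^2/25, r}; counting standard monomials gives mu = 6. Corank 2; j^3 = (5*s - 2*t)^3 is a perfect cube, so E-series; the 4-jet and mu = 6 give E_6.

E_6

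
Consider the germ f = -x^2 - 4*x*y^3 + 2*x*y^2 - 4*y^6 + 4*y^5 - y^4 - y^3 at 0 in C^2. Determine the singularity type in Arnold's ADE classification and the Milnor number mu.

The Hessian of f at 0 has rank 1. Corank 1: A-series; mu = 2 gives A_2.

Type A_2, Milnor number mu = 2.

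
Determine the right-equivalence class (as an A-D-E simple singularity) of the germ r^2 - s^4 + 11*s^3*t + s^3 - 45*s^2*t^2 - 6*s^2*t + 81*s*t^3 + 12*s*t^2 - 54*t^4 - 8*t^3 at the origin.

E_{7}

The Hessian of f at 0 is [[0, 0, 0], [0, 0, 0], [0, 0, 2]] with rank 1, so corank 2. A Groebner basis of the Jacobian ideal J(f) in C{s,t,r} is {3*s^2 - 12*s*t + t^4 + t^3 + 12*t^2, s^3 - 30*s^2 + 120*s*t - 18*t^3 - 120*t^2, s^2*t - 9*s^2 + 36*s*t - 7*t^3 - 36*t^2, -2*s^2 + s*t^2 + 8*s*t - 8*t^3/3 - 8*t^2, r}; counting standard monomials gives mu = 7. Corank 2; j^3 = (s - 2*t)^3 is a perfect cube, so E-series; the 4-jet and mu = 7 give E_7.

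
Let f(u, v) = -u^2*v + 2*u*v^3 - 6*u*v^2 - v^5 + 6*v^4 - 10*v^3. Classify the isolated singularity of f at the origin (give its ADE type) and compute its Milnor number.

Type D_{4}, Milnor number mu = 4.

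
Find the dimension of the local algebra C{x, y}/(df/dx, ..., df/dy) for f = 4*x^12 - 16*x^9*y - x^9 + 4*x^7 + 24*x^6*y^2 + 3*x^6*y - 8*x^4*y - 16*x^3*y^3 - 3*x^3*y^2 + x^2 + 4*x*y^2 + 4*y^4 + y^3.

The Hessian of f at 0 is [[2, 0], [0, 0]] with rank 1, so corank 1. A Groebner basis of the Jacobian ideal J(f) in C{x,y} is {y^2, x}; counting standard monomials gives mu = 2. Corank 1: A-series; mu = 2 gives A_2.

2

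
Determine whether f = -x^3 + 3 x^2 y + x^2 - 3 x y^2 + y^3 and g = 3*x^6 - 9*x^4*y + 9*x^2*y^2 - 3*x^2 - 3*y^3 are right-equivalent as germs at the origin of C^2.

Yes.

The Hessian of f at 0 has rank 1. Corank 1: A-series; mu = 2 gives A_2. The Hessian of g at 0 has rank 1. Corank 1: A-series; mu = 2 gives A_2. Both have type A_2, hence right-equivalent.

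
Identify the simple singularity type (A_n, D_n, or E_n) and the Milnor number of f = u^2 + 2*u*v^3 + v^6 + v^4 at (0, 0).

Type A_3, Milnor number mu = 3.

The Hessian of f at 0 has rank 1. Corank 1: A-series; mu = 3 gives A_3.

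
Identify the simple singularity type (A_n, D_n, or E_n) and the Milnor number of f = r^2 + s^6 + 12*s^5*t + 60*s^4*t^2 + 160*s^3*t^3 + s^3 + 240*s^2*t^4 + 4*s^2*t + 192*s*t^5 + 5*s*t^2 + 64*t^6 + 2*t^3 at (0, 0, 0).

The Hessian of f at 0 is [[0, 0, 0], [0, 0, 0], [0, 0, 2]] with rank 1, so corank 2. A Groebner basis of the Jacobian ideal J(f) in C{s,t,r} is {-s*t/6 + t^5 - t^2/6, s*t^2 + t^3, s^2 + 3*s*t + 2*t^2, r}; counting standard monomials gives mu = 7. Corank 2; j^3 = (s + t)^2*(s + 2*t) has shape L^2 M (L != M), so D-series; mu = 7 gives D_7.

Type D_7, Milnor number mu = 7.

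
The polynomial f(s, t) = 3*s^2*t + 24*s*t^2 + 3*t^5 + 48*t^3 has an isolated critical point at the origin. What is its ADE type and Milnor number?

Type D_6, Milnor number mu = 6.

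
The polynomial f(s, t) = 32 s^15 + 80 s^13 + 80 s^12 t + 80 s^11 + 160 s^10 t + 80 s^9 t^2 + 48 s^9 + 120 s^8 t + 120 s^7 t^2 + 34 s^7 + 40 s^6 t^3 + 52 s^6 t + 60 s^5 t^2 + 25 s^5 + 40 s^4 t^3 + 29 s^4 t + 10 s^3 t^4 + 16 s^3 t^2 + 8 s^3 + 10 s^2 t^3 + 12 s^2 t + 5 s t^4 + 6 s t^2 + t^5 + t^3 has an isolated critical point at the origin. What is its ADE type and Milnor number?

Type E8, Milnor number mu = 8.

The Hessian of f at 0 is [[0, 0], [0, 0]] with rank 0, so corank 2. A Groebner basis of the Jacobian ideal J(f) in C{s,t} is {-20*s^2 + s*t^3 - 20*s*t - 5*t^2, 32*s^2 + 32*s*t + t^4 + 8*t^2, s^3 - 3*s*t^2/4 - t^3/4, s^2*t + s*t^2 + t^3/4}; counting standard monomials gives mu = 8. Corank 2; j^3 = (2*s + t)^3 is a perfect cube, so E-series; the 5-jet and mu = 8 give E_8.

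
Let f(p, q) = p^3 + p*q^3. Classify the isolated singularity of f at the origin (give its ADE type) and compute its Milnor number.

Type E_7, Milnor number mu = 7.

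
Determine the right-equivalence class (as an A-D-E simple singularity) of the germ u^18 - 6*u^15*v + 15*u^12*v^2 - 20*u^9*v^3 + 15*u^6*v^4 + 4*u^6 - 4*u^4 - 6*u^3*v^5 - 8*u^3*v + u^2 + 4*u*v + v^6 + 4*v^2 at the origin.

A5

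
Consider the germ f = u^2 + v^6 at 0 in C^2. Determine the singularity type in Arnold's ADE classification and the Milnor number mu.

Type A_5, Milnor number mu = 5.

The Hessian of f at 0 has rank 1. Corank 1: A-series; mu = 5 gives A_5.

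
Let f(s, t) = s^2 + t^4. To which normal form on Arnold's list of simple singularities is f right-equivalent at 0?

A_{3}

The Hessian of f at 0 is [[2, 0], [0, 0]] with rank 1, so corank 1. A Groebner basis of the Jacobian ideal J(f) in C{s,t} is {t^3, s}; counting standard monomials gives mu = 3. Corank 1: A-series; mu = 3 gives A_3.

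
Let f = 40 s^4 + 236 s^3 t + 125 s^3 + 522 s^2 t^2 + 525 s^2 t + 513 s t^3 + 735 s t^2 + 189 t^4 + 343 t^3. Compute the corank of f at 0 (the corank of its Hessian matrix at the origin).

The Hessian at 0 is [[0, 0], [0, 0]] of rank 0; hence corank 2.

2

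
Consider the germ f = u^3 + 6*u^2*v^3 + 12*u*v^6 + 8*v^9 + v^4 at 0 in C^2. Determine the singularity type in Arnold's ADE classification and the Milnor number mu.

Type E6, Milnor number mu = 6.

The Hessian of f at 0 has rank 0. Corank 2; j^3 = u^3 is a perfect cube, so E-series; the 4-jet and mu = 6 give E_6.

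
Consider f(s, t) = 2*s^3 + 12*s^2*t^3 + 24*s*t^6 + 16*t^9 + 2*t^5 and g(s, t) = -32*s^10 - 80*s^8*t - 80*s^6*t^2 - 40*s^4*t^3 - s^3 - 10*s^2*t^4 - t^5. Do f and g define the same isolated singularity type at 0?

Yes.

The Hessian of f at 0 has rank 0. Corank 2; j^3 = 2*s^3 is a perfect cube, so E-series; the 5-jet and mu = 8 give E_8. The Hessian of g at 0 has rank 0. Corank 2; j^3 = -s^3 is a perfect cube, so E-series; the 5-jet and mu = 8 give E_8. Both have type E_8, hence right-equivalent.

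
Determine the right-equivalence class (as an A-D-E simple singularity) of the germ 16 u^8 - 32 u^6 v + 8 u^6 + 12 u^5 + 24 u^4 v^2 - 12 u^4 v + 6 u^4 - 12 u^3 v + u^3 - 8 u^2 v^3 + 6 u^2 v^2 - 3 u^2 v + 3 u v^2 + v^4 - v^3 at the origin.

E6

The Hessian of f at 0 has rank 0. Corank 2; j^3 = (u - v)^3 is a perfect cube, so E-series; the 4-jet and mu = 6 give E_6.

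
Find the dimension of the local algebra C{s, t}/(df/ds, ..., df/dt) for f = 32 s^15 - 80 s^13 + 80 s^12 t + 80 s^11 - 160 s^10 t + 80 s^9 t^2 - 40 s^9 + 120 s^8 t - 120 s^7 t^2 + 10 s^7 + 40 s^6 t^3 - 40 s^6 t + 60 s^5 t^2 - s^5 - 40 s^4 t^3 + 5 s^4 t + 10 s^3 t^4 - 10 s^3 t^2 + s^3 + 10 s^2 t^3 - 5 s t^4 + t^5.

8

The Hessian of f at 0 is [[0, 0], [0, 0]] with rank 0, so corank 2. A Groebner basis of the Jacobian ideal J(f) in C{s,t} is {t^5, s*t^3 - t^4/4, s^2}; counting standard monomials gives mu = 8. Corank 2; j^3 = s^3 is a perfect cube, so E-series; the 5-jet and mu = 8 give E_8.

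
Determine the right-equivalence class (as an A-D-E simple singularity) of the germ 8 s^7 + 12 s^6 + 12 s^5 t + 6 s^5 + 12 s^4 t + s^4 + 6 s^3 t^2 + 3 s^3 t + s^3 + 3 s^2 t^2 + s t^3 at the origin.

E7

The Hessian of f at 0 has rank 0. Corank 2; j^3 = s^3 is a perfect cube, so E-series; the 4-jet and mu = 7 give E_7.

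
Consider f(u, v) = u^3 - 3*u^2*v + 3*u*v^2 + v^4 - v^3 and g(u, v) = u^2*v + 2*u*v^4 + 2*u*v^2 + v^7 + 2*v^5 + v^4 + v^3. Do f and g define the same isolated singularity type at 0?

No.

The Hessian of f at 0 is [[0, 0], [0, 0]] with rank 0, so corank 2. A Groebner basis of the Jacobian ideal J(f) in C{u,v} is {v^3, u^2 - 2*u*v + v^2}; counting standard monomials gives mu = 6. Corank 2; j^3 = (u - v)^3 is a perfect cube, so E-series; the 4-jet and mu = 6 give E_6. The Hessian of g at 0 is [[0, 0], [0, 0]] with rank 0, so corank 2. A Groebner basis of the Jacobian ideal J(g) in C{u,v} is {u^3 - u^2/4 + v^2/4, u^2/4 + v^3 - v^2/4, u*v + v^2}; counting standard monomials gives mu = 5. Corank 2; j^3 = v*(u + v)^2 has shape L^2 M (L != M), so D-series; mu = 5 gives D_5. f is E_6 but g is D_5, hence not right-equivalent.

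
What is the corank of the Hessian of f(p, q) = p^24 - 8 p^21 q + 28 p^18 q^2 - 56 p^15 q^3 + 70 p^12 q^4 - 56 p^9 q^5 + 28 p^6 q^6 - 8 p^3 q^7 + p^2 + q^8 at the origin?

1

Hessian at 0 has rank 1.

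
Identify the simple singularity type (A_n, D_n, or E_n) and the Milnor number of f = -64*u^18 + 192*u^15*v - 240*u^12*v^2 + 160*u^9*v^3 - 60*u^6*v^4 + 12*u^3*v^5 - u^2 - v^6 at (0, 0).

The Hessian of f at 0 is [[-2, 0], [0, 0]] with rank 1, so corank 1. A Groebner basis of the Jacobian ideal J(f) in C{u,v} is {v^5, u}; counting standard monomials gives mu = 5. Corank 1: A-series; mu = 5 gives A_5.

Type A_{5}, Milnor number mu = 5.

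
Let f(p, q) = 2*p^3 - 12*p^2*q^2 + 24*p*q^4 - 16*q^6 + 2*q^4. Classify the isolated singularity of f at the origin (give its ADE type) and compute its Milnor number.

Type E_{6}, Milnor number mu = 6.

The Hessian of f at 0 has rank 0. Corank 2; j^3 = 2*p^3 is a perfect cube, so E-series; the 4-jet and mu = 6 give E_6.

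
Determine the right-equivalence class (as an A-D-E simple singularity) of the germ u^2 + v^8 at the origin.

A_{7}

The Hessian of f at 0 has rank 1. Corank 1: A-series; mu = 7 gives A_7.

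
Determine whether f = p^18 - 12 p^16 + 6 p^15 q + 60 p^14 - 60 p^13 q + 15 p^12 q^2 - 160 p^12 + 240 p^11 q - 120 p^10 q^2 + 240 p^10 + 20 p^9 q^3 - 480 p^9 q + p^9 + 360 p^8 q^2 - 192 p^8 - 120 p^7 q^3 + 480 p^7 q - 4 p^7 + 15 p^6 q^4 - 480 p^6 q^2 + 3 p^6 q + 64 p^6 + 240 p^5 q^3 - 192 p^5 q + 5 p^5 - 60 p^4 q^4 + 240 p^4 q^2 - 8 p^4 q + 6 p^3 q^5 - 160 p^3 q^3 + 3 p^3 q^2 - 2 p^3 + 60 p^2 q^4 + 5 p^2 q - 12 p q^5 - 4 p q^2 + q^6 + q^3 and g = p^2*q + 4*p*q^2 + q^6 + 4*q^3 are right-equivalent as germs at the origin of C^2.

The Hessian of f at 0 has rank 0. Corank 2; j^3 = -(p - q)^2*(2*p - q) has shape L^2 M (L != M), so D-series; mu = 7 gives D_7. The Hessian of g at 0 has rank 0. Corank 2; j^3 = q*(p + 2*q)^2 has shape L^2 M (L != M), so D-series; mu = 7 gives D_7. Both have type D_7, hence right-equivalent.

Yes.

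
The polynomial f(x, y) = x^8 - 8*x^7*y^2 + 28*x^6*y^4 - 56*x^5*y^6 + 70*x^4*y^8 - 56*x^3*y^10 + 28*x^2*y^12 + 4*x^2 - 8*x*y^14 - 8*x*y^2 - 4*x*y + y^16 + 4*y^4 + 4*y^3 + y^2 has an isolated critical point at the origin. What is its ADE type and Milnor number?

The Hessian of f at 0 has rank 1. Corank 1: A-series; mu = 7 gives A_7.

Type A_{7}, Milnor number mu = 7.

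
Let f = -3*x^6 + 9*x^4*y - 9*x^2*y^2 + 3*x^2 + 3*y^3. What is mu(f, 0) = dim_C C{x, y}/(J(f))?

2

The Hessian of f at 0 is [[6, 0], [0, 0]] with rank 1, so corank 1. A Groebner basis of the Jacobian ideal J(f) in C{x,y} is {y^2, x}; counting standard monomials gives mu = 2. Corank 1: A-series; mu = 2 gives A_2.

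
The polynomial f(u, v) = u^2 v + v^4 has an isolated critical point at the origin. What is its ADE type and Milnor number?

The Hessian of f at 0 has rank 0. Corank 2; j^3 = u^2*v has shape L^2 M (L != M), so D-series; mu = 5 gives D_5.

Type D5, Milnor number mu = 5.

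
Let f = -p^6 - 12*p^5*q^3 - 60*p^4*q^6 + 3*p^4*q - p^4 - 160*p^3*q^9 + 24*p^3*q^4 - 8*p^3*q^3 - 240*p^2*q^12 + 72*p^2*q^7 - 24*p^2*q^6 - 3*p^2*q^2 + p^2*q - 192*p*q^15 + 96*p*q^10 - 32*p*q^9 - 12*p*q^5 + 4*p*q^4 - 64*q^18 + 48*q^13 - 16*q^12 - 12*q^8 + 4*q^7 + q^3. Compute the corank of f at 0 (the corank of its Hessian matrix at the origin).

2

The Hessian at 0 is [[0, 0], [0, 0]] of rank 0; hence corank 2.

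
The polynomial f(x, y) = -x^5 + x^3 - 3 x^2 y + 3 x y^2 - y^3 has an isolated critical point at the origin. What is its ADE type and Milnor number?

The Hessian of f at 0 is [[0, 0], [0, 0]] with rank 0, so corank 2. A Groebner basis of the Jacobian ideal J(f) in C{x,y} is {y^5, x*y^3 - 3*y^4/4, x^2 - 2*x*y + y^2}; counting standard monomials gives mu = 8. Corank 2; j^3 = (x - y)^3 is a perfect cube, so E-series; the 5-jet and mu = 8 give E_8.

Type E_8, Milnor number mu = 8.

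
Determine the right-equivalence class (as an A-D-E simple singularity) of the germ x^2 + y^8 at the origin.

The Hessian of f at 0 has rank 1. Corank 1: A-series; mu = 7 gives A_7.

A_{7}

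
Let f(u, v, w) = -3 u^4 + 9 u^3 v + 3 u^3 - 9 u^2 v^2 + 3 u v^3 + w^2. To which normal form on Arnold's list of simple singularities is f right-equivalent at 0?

E_7

The Hessian of f at 0 is [[0, 0, 0], [0, 0, 0], [0, 0, 2]] with rank 1, so corank 2. A Groebner basis of the Jacobian ideal J(f) in C{u,v,w} is {3*u^2 + v^4 + v^3, u^3, u^2*v - u^2 - v^3/3, -2*u^2 + u*v^2 - 2*v^3/3, w}; counting standard monomials gives mu = 7. Corank 2; j^3 = 3*u^3 is a perfect cube, so E-series; the 4-jet and mu = 7 give E_7.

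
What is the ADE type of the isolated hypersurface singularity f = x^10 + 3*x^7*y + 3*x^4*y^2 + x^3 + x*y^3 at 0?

E_7

The Hessian of f at 0 has rank 0. Corank 2; j^3 = x^3 is a perfect cube, so E-series; the 4-jet and mu = 7 give E_7.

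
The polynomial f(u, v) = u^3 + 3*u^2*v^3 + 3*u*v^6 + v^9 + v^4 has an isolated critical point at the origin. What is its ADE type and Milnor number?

Type E6, Milnor number mu = 6.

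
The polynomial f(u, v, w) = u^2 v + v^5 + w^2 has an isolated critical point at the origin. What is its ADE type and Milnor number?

The Hessian of f at 0 has rank 1. Corank 2; j^3 = u^2*v has shape L^2 M (L != M), so D-series; mu = 6 gives D_6.

Type D6, Milnor number mu = 6.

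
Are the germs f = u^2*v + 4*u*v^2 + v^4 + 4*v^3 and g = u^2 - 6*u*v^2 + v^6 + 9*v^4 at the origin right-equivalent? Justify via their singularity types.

The Hessian of f at 0 is [[0, 0], [0, 0]] with rank 0, so corank 2. A Groebner basis of the Jacobian ideal J(f) in C{u,v} is {u^3 - 2*u^2 + 8*v^2, u^2/4 + v^3 - v^2, u*v + 2*v^2}; counting standard monomials gives mu = 5. Corank 2; j^3 = v*(u + 2*v)^2 has shape L^2 M (L != M), so D-series; mu = 5 gives D_5. The Hessian of g at 0 is [[2, 0], [0, 0]] with rank 1, so corank 1. A Groebner basis of the Jacobian ideal J(g) in C{u,v} is {u^3, u^2*v, -u/3 + v^2}; counting standard monomials gives mu = 5. Corank 1: A-series; mu = 5 gives A_5. f is D_5 but g is A_5, hence not right-equivalent.

No.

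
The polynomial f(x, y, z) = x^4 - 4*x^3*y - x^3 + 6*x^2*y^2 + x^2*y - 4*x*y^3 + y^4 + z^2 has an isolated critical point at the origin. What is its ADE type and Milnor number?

Type D_5, Milnor number mu = 5.

The Hessian of f at 0 is [[0, 0, 0], [0, 0, 0], [0, 0, 2]] with rank 1, so corank 2. A Groebner basis of the Jacobian ideal J(f) in C{x,y,z} is {x*y^2, x*y/4 + y^3, x^2 - x*y, z}; counting standard monomials gives mu = 5. Corank 2; j^3 = -x^2*(x - y) has shape L^2 M (L != M), so D-series; mu = 5 gives D_5.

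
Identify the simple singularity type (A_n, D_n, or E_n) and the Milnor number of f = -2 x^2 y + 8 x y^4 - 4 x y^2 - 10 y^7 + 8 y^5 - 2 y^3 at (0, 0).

The Hessian of f at 0 is [[0, 0], [0, 0]] with rank 0, so corank 2. A Groebner basis of the Jacobian ideal J(f) in C{x,y} is {2*x^2/3 + x*y^3 + 11*x*y/6 + 7*y^2/6, -x*y/2 + y^4 - y^2/2, x^3 - 3*x*y^2 - 2*y^3, x^2*y + 2*x*y^2 + y^3}; counting standard monomials gives mu = 8. Corank 2; j^3 = -2*y*(x + y)^2 has shape L^2 M (L != M), so D-series; mu = 8 gives D_8.

Type D_{8}, Milnor number mu = 8.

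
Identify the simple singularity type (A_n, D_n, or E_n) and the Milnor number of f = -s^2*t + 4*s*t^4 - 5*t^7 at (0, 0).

Type D8, Milnor number mu = 8.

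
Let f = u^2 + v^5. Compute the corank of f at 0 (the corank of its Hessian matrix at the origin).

Hessian at 0 has rank 1.

1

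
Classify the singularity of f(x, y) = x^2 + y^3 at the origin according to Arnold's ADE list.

The Hessian of f at 0 is [[2, 0], [0, 0]] with rank 1, so corank 1. A Groebner basis of the Jacobian ideal J(f) in C{x,y} is {y^2, x}; counting standard monomials gives mu = 2. Corank 1: A-series; mu = 2 gives A_2.

A2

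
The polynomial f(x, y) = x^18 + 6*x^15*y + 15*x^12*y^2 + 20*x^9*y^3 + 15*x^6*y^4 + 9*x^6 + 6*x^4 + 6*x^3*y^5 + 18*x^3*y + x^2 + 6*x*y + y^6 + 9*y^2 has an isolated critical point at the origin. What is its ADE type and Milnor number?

The Hessian of f at 0 has rank 1. Corank 1: A-series; mu = 5 gives A_5.

Type A_5, Milnor number mu = 5.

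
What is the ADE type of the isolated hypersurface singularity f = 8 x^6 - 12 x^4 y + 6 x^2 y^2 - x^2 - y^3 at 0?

A2

The Hessian of f at 0 is [[-2, 0], [0, 0]] with rank 1, so corank 1. A Groebner basis of the Jacobian ideal J(f) in C{x,y} is {y^2, x}; counting standard monomials gives mu = 2. Corank 1: A-series; mu = 2 gives A_2.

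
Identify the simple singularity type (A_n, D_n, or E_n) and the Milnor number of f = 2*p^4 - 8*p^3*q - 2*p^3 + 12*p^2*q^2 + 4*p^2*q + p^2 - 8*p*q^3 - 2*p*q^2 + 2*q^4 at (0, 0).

Type A3, Milnor number mu = 3.

The Hessian of f at 0 has rank 1. Corank 1: A-series; mu = 3 gives A_3.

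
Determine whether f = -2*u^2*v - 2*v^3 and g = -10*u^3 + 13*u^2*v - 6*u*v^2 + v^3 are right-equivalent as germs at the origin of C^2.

The Hessian of f at 0 has rank 0. Corank 2; j^3 = -2*v*(u^2 + v^2) splits into three distinct lines over C (the quadratic factor has nonzero discriminant), so D_4. The Hessian of g at 0 has rank 0. Corank 2; j^3 = -(2*u - v)*(5*u^2 - 4*u*v + v^2) splits into three distinct lines over C (the quadratic factor has nonzero discriminant), so D_4. Both have type D_4, hence right-equivalent.

Yes.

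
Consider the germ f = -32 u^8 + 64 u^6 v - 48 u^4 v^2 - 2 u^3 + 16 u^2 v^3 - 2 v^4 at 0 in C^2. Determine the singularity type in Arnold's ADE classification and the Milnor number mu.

Type E6, Milnor number mu = 6.

The Hessian of f at 0 has rank 0. Corank 2; j^3 = -2*u^3 is a perfect cube, so E-series; the 4-jet and mu = 6 give E_6.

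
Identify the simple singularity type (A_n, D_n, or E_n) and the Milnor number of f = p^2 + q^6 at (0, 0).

The Hessian of f at 0 has rank 1. Corank 1: A-series; mu = 5 gives A_5.

Type A5, Milnor number mu = 5.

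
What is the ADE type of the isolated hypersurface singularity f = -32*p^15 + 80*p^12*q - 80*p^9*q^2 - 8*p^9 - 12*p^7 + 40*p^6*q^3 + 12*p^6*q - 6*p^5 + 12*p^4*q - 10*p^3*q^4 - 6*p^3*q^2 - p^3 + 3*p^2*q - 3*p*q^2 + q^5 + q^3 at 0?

The Hessian of f at 0 has rank 0. Corank 2; j^3 = -(p - q)^3 is a perfect cube, so E-series; the 5-jet and mu = 8 give E_8.

E_{8}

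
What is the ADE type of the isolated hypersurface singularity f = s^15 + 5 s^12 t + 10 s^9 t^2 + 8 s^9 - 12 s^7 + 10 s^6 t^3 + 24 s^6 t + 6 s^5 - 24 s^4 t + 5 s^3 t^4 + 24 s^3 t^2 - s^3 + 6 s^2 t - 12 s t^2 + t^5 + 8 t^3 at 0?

The Hessian of f at 0 has rank 0. Corank 2; j^3 = -(s - 2*t)^3 is a perfect cube, so E-series; the 5-jet and mu = 8 give E_8.

E_8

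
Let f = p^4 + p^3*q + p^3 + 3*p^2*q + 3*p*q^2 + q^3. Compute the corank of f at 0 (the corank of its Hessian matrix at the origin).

The Hessian at 0 is [[0, 0], [0, 0]] of rank 0; hence corank 2.

2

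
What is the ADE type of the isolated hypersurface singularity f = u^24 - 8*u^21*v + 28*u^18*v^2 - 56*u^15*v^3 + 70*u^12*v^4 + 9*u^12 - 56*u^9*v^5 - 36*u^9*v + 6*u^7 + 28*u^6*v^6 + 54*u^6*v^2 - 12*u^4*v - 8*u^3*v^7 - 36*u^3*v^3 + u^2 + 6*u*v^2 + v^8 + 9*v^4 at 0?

The Hessian of f at 0 has rank 1. Corank 1: A-series; mu = 7 gives A_7.

A7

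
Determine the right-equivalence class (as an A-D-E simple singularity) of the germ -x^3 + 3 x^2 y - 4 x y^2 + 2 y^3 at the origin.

D_4

The Hessian of f at 0 is [[0, 0], [0, 0]] with rank 0, so corank 2. A Groebner basis of the Jacobian ideal J(f) in C{x,y} is {y^3, x^2 - 2*y^2/3, x*y - y^2}; counting standard monomials gives mu = 4. Corank 2; j^3 = -(x - y)*(x^2 - 2*x*y + 2*y^2) splits into three distinct lines over C (the quadratic factor has nonzero discriminant), so D_4.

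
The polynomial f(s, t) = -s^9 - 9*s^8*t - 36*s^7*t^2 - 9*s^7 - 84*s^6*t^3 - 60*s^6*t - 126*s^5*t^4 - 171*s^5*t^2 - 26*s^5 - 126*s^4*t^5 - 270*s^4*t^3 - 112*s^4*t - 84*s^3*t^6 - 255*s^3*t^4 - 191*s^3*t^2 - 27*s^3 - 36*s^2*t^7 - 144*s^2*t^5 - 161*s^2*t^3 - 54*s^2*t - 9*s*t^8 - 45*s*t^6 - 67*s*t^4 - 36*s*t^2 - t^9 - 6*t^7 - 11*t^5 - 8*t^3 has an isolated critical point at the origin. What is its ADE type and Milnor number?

Type E_8, Milnor number mu = 8.

The Hessian of f at 0 is [[0, 0], [0, 0]] with rank 0, so corank 2. A Groebner basis of the Jacobian ideal J(f) in C{s,t} is {729*s^2/2 + s*t^3 + 486*s*t + 162*t^2, -486*s^2 - 648*s*t + t^4 - 216*t^2, s^3 - 4*s*t^2/3 - 16*t^3/27, s^2*t + 4*s*t^2/3 + 4*t^3/9}; counting standard monomials gives mu = 8. Corank 2; j^3 = -(3*s + 2*t)^3 is a perfect cube, so E-series; the 5-jet and mu = 8 give E_8.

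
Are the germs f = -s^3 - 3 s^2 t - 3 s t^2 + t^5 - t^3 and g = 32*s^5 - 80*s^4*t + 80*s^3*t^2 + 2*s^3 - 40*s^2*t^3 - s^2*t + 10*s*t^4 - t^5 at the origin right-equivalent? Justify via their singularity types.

No.

The Hessian of f at 0 is [[0, 0], [0, 0]] with rank 0, so corank 2. A Groebner basis of the Jacobian ideal J(f) in C{s,t} is {t^4, s^2 + 2*s*t + t^2}; counting standard monomials gives mu = 8. Corank 2; j^3 = -(s + t)^3 is a perfect cube, so E-series; the 5-jet and mu = 8 give E_8. The Hessian of g at 0 is [[0, 0], [0, 0]] with rank 0, so corank 2. A Groebner basis of the Jacobian ideal J(g) in C{s,t} is {s*t/10 + t^4, s*t^2, s^2 - s*t/2}; counting standard monomials gives mu = 6. Corank 2; j^3 = s^2*(2*s - t) has shape L^2 M (L != M), so D-series; mu = 6 gives D_6. f is E_8 but g is D_6, hence not right-equivalent.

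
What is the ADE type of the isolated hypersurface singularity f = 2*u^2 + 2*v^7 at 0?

The Hessian of f at 0 is [[4, 0], [0, 0]] with rank 1, so corank 1. A Groebner basis of the Jacobian ideal J(f) in C{u,v} is {v^6, u}; counting standard monomials gives mu = 6. Corank 1: A-series; mu = 6 gives A_6.

A_{6}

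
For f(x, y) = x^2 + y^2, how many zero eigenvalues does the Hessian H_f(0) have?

0

The Hessian at 0 is [[2, 0], [0, 2]] of rank 2; hence corank 0.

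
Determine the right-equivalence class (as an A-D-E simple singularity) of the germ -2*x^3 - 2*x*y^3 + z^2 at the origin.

E_{7}

The Hessian of f at 0 has rank 1. Corank 2; j^3 = -2*x^3 is a perfect cube, so E-series; the 4-jet and mu = 7 give E_7.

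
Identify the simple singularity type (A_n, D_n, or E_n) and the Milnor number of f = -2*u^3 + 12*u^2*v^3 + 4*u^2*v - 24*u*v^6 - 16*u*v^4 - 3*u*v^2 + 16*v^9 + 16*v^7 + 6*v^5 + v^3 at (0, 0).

The Hessian of f at 0 has rank 0. Corank 2; j^3 = -(u - v)*(2*u^2 - 2*u*v + v^2) splits into three distinct lines over C (the quadratic factor has nonzero discriminant), so D_4.

Type D4, Milnor number mu = 4.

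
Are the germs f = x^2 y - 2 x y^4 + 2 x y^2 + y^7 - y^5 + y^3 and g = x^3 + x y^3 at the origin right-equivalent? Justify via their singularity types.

No.

The Hessian of f at 0 has rank 0. Corank 2; j^3 = y*(x + y)^2 has shape L^2 M (L != M), so D-series; mu = 6 gives D_6. The Hessian of g at 0 has rank 0. Corank 2; j^3 = x^3 is a perfect cube, so E-series; the 4-jet and mu = 7 give E_7. f is D_6 but g is E_7, hence not right-equivalent.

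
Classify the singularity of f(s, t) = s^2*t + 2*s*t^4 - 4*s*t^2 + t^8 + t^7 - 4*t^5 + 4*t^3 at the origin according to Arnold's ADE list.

D_{9}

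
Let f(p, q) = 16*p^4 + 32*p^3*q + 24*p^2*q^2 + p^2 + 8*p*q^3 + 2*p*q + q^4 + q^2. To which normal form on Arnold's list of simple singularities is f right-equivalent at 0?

The Hessian of f at 0 is [[2, 2], [2, 2]] with rank 1, so corank 1. A Groebner basis of the Jacobian ideal J(f) in C{p,q} is {q^3, p + q}; counting standard monomials gives mu = 3. Corank 1: A-series; mu = 3 gives A_3.

A_3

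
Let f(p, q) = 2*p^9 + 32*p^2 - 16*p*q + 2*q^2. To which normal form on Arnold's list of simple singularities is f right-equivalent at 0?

A8

The Hessian of f at 0 has rank 1. Corank 1: A-series; mu = 8 gives A_8.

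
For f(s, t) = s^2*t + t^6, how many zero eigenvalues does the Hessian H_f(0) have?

2

Hessian at 0 has rank 0.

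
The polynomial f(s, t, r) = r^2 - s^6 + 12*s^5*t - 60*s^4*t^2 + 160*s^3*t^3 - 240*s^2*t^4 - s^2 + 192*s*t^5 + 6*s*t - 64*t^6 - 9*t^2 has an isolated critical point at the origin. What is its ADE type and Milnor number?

The Hessian of f at 0 has rank 2. Corank 1: A-series; mu = 5 gives A_5.

Type A5, Milnor number mu = 5.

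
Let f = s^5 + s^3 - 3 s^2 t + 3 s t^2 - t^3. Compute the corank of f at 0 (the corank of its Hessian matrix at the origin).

2

Hessian at 0 has rank 0.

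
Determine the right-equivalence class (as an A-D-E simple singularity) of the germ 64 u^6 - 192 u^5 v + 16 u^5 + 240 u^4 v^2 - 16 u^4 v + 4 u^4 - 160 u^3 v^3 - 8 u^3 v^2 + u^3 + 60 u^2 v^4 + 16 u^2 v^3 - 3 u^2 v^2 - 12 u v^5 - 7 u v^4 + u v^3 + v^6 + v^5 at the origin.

The Hessian of f at 0 has rank 0. Corank 2; j^3 = u^3 is a perfect cube, so E-series; the 4-jet and mu = 7 give E_7.

E_7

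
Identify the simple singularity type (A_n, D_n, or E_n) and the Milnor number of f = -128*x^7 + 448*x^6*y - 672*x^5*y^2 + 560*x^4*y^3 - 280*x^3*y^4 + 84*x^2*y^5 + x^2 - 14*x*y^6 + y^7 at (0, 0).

The Hessian of f at 0 is [[2, 0], [0, 0]] with rank 1, so corank 1. A Groebner basis of the Jacobian ideal J(f) in C{x,y} is {y^6, x}; counting standard monomials gives mu = 6. Corank 1: A-series; mu = 6 gives A_6.

Type A_{6}, Milnor number mu = 6.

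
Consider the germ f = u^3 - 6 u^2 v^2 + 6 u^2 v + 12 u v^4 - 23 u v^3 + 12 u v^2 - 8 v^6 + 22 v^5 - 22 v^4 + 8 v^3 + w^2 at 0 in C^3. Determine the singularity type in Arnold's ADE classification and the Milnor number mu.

Type E7, Milnor number mu = 7.

The Hessian of f at 0 has rank 1. Corank 2; j^3 = (u + 2*v)^3 is a perfect cube, so E-series; the 4-jet and mu = 7 give E_7.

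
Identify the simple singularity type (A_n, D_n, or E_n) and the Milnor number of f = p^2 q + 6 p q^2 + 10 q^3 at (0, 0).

Type D_4, Milnor number mu = 4.

The Hessian of f at 0 has rank 0. Corank 2; j^3 = q*(p^2 + 6*p*q + 10*q^2) splits into three distinct lines over C (the quadratic factor has nonzero discriminant), so D_4.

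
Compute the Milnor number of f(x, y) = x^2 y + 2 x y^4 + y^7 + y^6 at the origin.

7

The Hessian of f at 0 has rank 0. Corank 2; j^3 = x^2*y has shape L^2 M (L != M), so D-series; mu = 7 gives D_7.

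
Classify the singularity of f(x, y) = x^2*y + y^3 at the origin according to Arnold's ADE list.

D_4

The Hessian of f at 0 is [[0, 0], [0, 0]] with rank 0, so corank 2. A Groebner basis of the Jacobian ideal J(f) in C{x,y} is {y^3, x^2 + 3*y^2, x*y}; counting standard monomials gives mu = 4. Corank 2; j^3 = y*(x^2 + y^2) splits into three distinct lines over C (the quadratic factor has nonzero discriminant), so D_4.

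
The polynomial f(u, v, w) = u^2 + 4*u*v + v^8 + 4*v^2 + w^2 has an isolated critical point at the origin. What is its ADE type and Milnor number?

The Hessian of f at 0 is [[2, 4, 0], [4, 8, 0], [0, 0, 2]] with rank 2, so corank 1. A Groebner basis of the Jacobian ideal J(f) in C{u,v,w} is {v^7, u + 2*v, w}; counting standard monomials gives mu = 7. Corank 1: A-series; mu = 7 gives A_7.

Type A_{7}, Milnor number mu = 7.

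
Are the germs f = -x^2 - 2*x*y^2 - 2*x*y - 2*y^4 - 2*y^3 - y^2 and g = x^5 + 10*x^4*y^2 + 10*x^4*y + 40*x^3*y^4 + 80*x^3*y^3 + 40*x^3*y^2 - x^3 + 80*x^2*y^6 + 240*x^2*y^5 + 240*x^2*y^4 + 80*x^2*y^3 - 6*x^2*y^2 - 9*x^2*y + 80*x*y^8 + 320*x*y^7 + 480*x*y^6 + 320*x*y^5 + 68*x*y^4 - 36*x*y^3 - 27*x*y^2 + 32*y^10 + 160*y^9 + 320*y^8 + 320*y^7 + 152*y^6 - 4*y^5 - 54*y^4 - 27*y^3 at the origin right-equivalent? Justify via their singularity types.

No.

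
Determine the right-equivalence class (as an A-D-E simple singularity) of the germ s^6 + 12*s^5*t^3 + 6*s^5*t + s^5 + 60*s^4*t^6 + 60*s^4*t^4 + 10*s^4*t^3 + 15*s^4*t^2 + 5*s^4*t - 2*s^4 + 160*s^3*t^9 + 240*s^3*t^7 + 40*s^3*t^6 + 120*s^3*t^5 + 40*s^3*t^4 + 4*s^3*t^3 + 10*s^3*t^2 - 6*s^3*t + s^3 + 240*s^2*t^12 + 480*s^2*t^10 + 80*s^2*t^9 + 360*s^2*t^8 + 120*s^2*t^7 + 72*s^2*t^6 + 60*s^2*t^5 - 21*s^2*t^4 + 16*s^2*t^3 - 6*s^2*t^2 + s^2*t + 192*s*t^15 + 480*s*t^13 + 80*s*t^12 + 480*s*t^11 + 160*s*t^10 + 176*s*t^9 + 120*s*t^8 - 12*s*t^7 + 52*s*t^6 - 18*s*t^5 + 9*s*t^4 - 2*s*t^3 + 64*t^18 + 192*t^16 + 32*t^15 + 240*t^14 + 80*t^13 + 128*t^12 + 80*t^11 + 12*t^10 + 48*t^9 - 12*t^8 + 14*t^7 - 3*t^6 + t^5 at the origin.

D7

The Hessian of f at 0 has rank 0. Corank 2; j^3 = s^2*(s + t) has shape L^2 M (L != M), so D-series; mu = 7 gives D_7.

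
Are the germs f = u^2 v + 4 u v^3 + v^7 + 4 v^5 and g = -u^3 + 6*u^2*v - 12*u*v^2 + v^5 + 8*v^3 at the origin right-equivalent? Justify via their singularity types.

No.

The Hessian of f at 0 has rank 0. Corank 2; j^3 = u^2*v has shape L^2 M (L != M), so D-series; mu = 8 gives D_8. The Hessian of g at 0 has rank 0. Corank 2; j^3 = -(u - 2*v)^3 is a perfect cube, so E-series; the 5-jet and mu = 8 give E_8. f is D_8 but g is E_8, hence not right-equivalent.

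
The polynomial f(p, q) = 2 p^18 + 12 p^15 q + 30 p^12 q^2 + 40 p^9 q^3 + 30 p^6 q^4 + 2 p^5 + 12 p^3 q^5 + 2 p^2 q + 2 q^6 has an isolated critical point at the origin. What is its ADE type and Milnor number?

Type D7, Milnor number mu = 7.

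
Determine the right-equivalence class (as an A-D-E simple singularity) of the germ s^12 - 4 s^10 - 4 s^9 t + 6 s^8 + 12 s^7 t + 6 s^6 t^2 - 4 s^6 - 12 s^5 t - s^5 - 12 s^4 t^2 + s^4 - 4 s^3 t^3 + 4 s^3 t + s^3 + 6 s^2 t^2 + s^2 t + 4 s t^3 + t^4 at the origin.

D_5

The Hessian of f at 0 is [[0, 0], [0, 0]] with rank 0, so corank 2. A Groebner basis of the Jacobian ideal J(f) in C{s,t} is {s*t^2, -s*t/4 + t^3, s^2 + s*t}; counting standard monomials gives mu = 5. Corank 2; j^3 = s^2*(s + t) has shape L^2 M (L != M), so D-series; mu = 5 gives D_5.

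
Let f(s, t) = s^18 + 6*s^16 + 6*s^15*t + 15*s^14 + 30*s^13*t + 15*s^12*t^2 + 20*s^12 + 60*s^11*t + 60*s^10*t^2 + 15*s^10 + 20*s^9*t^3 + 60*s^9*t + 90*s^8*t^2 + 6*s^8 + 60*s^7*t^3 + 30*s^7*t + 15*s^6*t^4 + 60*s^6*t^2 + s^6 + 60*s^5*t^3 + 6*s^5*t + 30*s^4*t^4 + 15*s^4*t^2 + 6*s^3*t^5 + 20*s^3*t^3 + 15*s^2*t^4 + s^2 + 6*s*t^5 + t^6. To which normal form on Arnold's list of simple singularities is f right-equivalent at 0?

A_{5}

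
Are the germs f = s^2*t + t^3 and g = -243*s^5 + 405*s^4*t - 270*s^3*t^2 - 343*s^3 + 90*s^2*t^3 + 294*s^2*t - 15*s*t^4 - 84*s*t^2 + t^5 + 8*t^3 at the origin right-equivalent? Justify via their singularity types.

The Hessian of f at 0 has rank 0. Corank 2; j^3 = t*(s^2 + t^2) splits into three distinct lines over C (the quadratic factor has nonzero discriminant), so D_4. The Hessian of g at 0 has rank 0. Corank 2; j^3 = -(7*s - 2*t)^3 is a perfect cube, so E-series; the 5-jet and mu = 8 give E_8. f is D_4 but g is E_8, hence not right-equivalent.

No.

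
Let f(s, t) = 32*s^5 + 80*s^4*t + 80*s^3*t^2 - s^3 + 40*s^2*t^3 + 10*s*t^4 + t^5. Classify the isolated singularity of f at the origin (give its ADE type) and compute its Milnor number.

Type E_{8}, Milnor number mu = 8.

The Hessian of f at 0 has rank 0. Corank 2; j^3 = -s^3 is a perfect cube, so E-series; the 5-jet and mu = 8 give E_8.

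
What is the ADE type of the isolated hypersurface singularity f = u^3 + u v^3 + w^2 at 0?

The Hessian of f at 0 is [[0, 0, 0], [0, 0, 0], [0, 0, 2]] with rank 1, so corank 2. A Groebner basis of the Jacobian ideal J(f) in C{u,v,w} is {u^3, u*v^2, 3*u^2 + v^3, w}; counting standard monomials gives mu = 7. Corank 2; j^3 = u^3 is a perfect cube, so E-series; the 4-jet and mu = 7 give E_7.

E7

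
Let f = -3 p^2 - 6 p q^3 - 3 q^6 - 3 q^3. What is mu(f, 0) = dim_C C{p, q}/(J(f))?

2

The Hessian of f at 0 has rank 1. Corank 1: A-series; mu = 2 gives A_2.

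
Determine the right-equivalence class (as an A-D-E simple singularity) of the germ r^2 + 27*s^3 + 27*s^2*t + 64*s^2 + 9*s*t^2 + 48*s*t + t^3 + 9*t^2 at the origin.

A2

The Hessian of f at 0 is [[128, 48, 0], [48, 18, 0], [0, 0, 2]] with rank 2, so corank 1. A Groebner basis of the Jacobian ideal J(f) in C{s,t,r} is {t^2, s + 3*t/8, r}; counting standard monomials gives mu = 2. Corank 1: A-series; mu = 2 gives A_2.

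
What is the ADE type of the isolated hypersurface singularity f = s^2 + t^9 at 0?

A_{8}

The Hessian of f at 0 has rank 1. Corank 1: A-series; mu = 8 gives A_8.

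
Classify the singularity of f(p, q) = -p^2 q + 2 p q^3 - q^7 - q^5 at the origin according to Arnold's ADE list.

D8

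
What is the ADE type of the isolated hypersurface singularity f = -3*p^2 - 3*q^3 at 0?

The Hessian of f at 0 has rank 1. Corank 1: A-series; mu = 2 gives A_2.

A_2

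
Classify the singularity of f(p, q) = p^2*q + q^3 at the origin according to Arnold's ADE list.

D_4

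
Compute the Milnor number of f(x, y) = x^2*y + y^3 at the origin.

4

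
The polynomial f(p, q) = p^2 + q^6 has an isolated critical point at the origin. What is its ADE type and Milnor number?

The Hessian of f at 0 is [[2, 0], [0, 0]] with rank 1, so corank 1. A Groebner basis of the Jacobian ideal J(f) in C{p,q} is {q^5, p}; counting standard monomials gives mu = 5. Corank 1: A-series; mu = 5 gives A_5.

Type A5, Milnor number mu = 5.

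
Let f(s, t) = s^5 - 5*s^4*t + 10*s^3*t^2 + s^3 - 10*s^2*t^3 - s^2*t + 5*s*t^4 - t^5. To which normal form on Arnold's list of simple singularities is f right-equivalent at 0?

D6

The Hessian of f at 0 is [[0, 0], [0, 0]] with rank 0, so corank 2. A Groebner basis of the Jacobian ideal J(f) in C{s,t} is {s*t/5 + t^4, s*t^2, s^2 - s*t}; counting standard monomials gives mu = 6. Corank 2; j^3 = s^2*(s - t) has shape L^2 M (L != M), so D-series; mu = 6 gives D_6.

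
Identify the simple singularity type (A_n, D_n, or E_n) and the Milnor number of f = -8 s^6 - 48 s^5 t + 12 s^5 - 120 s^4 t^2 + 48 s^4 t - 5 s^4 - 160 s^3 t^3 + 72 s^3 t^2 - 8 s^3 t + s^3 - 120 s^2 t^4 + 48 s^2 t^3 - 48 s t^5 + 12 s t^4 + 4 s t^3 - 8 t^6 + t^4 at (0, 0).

The Hessian of f at 0 has rank 0. Corank 2; j^3 = s^3 is a perfect cube, so E-series; the 4-jet and mu = 6 give E_6.

Type E6, Milnor number mu = 6.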